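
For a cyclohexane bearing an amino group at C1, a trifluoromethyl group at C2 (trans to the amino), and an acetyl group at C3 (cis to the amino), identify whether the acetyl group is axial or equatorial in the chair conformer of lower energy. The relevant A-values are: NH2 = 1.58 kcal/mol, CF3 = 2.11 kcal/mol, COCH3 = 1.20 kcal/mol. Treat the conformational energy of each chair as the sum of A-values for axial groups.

equatorial

Chair I (amino axial, trifluoromethyl axial, acetyl axial): E = 4.89 kcal/mol.
Chair II (amino equatorial, trifluoromethyl equatorial, acetyl equatorial): E = 0.00 kcal/mol.
Chair II is the more stable (lower-energy) conformer, and in that chair the acetyl group is equatorial.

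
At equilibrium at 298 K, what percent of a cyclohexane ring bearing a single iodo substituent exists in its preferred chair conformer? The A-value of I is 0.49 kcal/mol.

69.6%

One chair has the iodo group axial (E = 0.49 kcal/mol) and the other has it equatorial (E = 0).
ΔG = 0.49 kcal/mol between the two chairs.
K = exp(ΔG/RT) with R = 1.987×10⁻³ kcal mol⁻¹ K⁻¹ and T = 298 K gives K ≈ 2.29.
Fraction in the lower-energy chair = K/(K+1) = 69.6%.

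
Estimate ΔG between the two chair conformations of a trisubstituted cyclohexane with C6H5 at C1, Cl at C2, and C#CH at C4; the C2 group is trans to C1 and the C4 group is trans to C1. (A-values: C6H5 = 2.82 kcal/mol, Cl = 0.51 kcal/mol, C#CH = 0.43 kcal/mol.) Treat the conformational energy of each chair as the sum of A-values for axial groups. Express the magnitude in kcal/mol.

3.76 kcal/mol

Chair I (phenyl axial, chloro axial, ethynyl axial): E = 3.76 kcal/mol.
Chair II (phenyl equatorial, chloro equatorial, ethynyl equatorial): E = 0.00 kcal/mol.
ΔE = 3.76 − 0.00 = 3.76 kcal/mol; chair II is more stable.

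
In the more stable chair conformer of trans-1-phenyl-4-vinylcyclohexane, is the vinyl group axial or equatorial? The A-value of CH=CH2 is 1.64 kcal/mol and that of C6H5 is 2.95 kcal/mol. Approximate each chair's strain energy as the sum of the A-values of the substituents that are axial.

equatorial

C1 and C4 have opposite parity, so for the trans isomer the two substituents are e,e in one chair and a,a in the other.
Chair I (vinyl axial, phenyl axial): E = 4.59 kcal/mol.
Chair II (vinyl equatorial, phenyl equatorial): E = 0.00 kcal/mol.
Chair II is the more stable (lower-energy) conformer, and in that chair the vinyl group is equatorial.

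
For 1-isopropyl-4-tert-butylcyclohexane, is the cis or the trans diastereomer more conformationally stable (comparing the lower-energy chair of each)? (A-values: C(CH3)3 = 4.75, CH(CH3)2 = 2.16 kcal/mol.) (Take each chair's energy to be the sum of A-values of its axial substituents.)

At 1,4 positions (parity opposite): cis → (a,e or e,a); trans → (e,e or a,a).
Best chair for cis: E = 2.16 kcal/mol; best chair for trans: E = 0.00 kcal/mol.
The trans isomer is lower by 2.16 kcal/mol.

trans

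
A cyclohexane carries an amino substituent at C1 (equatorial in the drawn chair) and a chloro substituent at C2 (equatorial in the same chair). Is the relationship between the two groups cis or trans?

C1 and C2 have opposite parity, so their axial bonds point in opposite directions.
With opposite-parity carbons, two substituents on the same face are one axial and one equatorial; opposite faces give both axial or both equatorial.
Here the groups are equatorial/equatorial → opposite face → trans.

trans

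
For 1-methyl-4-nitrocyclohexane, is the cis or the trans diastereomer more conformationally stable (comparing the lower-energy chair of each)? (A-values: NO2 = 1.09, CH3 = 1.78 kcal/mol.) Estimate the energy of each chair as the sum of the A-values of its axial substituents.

trans

At 1,4 positions (parity opposite): cis → (a,e or e,a); trans → (e,e or a,a).
Best chair for cis: E = 1.09 kcal/mol; best chair for trans: E = 0.00 kcal/mol.
The trans isomer is lower by 1.09 kcal/mol.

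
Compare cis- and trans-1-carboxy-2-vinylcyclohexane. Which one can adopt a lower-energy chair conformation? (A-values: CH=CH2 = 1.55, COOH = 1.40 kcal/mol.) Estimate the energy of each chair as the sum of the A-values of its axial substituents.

At 1,2 positions (parity opposite): cis → (a,e or e,a); trans → (e,e or a,a).
Best chair for cis: E = 1.40 kcal/mol; best chair for trans: E = 0.00 kcal/mol.
The trans isomer is lower by 1.40 kcal/mol.

trans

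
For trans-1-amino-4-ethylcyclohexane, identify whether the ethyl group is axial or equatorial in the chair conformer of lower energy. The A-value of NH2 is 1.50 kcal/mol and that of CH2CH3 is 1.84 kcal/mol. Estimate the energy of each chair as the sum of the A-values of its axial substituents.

C1 and C4 have opposite parity, so for the trans isomer the two substituents are e,e in one chair and a,a in the other.
Chair I (amino axial, ethyl axial): E = 3.34 kcal/mol.
Chair II (amino equatorial, ethyl equatorial): E = 0.00 kcal/mol.
Chair II is the more stable (lower-energy) conformer, and in that chair the ethyl group is equatorial.

equatorial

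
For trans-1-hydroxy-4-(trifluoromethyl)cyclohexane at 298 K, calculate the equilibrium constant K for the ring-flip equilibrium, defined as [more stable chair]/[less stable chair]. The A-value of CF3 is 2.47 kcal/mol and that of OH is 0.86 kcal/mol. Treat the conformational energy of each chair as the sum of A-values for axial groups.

K ≈ 277

C1 and C4 have opposite parity, so for the trans isomer the two substituents are e,e in one chair and a,a in the other.
Chair I (trifluoromethyl axial, hydroxyl axial): E = 3.33 kcal/mol; chair II (trifluoromethyl equatorial, hydroxyl equatorial): E = 0.00 kcal/mol.
ΔG = 3.33 kcal/mol between the two chairs.
K = exp(ΔG/RT) with R = 1.987×10⁻³ kcal mol⁻¹ K⁻¹ and T = 298 K gives K ≈ 277.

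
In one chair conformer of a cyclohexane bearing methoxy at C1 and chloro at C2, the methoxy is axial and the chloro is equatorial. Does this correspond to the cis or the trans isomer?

C1 and C2 have opposite parity, so their axial bonds point in opposite directions.
With opposite-parity carbons, two substituents on the same face are one axial and one equatorial; opposite faces give both axial or both equatorial.
Here the groups are axial/equatorial → same face → cis.

cis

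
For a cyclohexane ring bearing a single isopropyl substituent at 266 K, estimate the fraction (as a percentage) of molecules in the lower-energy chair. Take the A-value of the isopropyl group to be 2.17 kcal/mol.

One chair has the isopropyl group axial (E = 2.17 kcal/mol) and the other has it equatorial (E = 0).
ΔG = 2.17 kcal/mol between the two chairs.
K = exp(ΔG/RT) with R = 1.987×10⁻³ kcal mol⁻¹ K⁻¹ and T = 266 K gives K ≈ 60.7.
Fraction in the lower-energy chair = K/(K+1) = 98.4%.

98.4%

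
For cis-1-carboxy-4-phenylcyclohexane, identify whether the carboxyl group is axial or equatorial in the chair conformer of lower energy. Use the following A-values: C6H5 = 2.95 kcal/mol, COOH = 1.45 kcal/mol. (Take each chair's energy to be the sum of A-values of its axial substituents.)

C1 and C4 have opposite parity, so for the cis isomer the two substituents are one axial and one equatorial in each chair.
Chair I (phenyl axial, carboxyl equatorial): E = 2.95 kcal/mol.
Chair II (phenyl equatorial, carboxyl axial): E = 1.45 kcal/mol.
Chair II is the more stable (lower-energy) conformer, and in that chair the carboxyl group is axial.

axial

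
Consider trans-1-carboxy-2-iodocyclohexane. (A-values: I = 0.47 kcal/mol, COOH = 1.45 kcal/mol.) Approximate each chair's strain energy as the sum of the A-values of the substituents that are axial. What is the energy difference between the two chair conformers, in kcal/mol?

1.92 kcal/mol

C1 and C2 have opposite parity, so for the trans isomer the two substituents are e,e in one chair and a,a in the other.
Chair I (iodo axial, carboxyl axial): E = 1.92 kcal/mol.
Chair II (iodo equatorial, carboxyl equatorial): E = 0.00 kcal/mol.
ΔE = 1.92 − 0.00 = 1.92 kcal/mol; chair II is more stable.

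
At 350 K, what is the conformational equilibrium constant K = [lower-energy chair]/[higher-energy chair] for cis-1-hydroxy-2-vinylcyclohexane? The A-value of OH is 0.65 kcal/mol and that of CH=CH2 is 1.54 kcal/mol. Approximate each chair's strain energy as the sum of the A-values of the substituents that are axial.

K ≈ 3.60

C1 and C2 have opposite parity, so for the cis isomer the two substituents are one axial and one equatorial in each chair.
Chair I (hydroxyl axial, vinyl equatorial): E = 0.65 kcal/mol; chair II (hydroxyl equatorial, vinyl axial): E = 1.54 kcal/mol.
ΔG = 0.89 kcal/mol between the two chairs.
K = exp(ΔG/RT) with R = 1.987×10⁻³ kcal mol⁻¹ K⁻¹ and T = 350 K gives K ≈ 3.6.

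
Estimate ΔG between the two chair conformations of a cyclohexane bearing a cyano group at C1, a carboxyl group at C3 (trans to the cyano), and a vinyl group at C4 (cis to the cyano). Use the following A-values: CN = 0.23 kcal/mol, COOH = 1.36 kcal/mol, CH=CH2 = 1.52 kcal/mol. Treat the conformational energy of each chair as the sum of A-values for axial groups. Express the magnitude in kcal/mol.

Chair I (cyano axial, carboxyl equatorial, vinyl equatorial): E = 0.23 kcal/mol.
Chair II (cyano equatorial, carboxyl axial, vinyl axial): E = 2.88 kcal/mol.
ΔE = 2.88 − 0.23 = 2.65 kcal/mol; chair I is more stable.

2.65 kcal/mol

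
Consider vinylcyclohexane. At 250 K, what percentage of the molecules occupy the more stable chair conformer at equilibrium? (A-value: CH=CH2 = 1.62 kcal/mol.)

96.3%

One chair has the vinyl group axial (E = 1.62 kcal/mol) and the other has it equatorial (E = 0).
ΔG = 1.62 kcal/mol between the two chairs.
K = exp(ΔG/RT) with R = 1.987×10⁻³ kcal mol⁻¹ K⁻¹ and T = 250 K gives K ≈ 26.1.
Fraction in the lower-energy chair = K/(K+1) = 96.3%.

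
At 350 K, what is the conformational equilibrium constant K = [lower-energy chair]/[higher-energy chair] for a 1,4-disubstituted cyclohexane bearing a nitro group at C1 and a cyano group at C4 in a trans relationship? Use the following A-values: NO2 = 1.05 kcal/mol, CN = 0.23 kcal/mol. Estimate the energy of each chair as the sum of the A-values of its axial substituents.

K ≈ 6.30

C1 and C4 have opposite parity, so for the trans isomer the two substituents are e,e in one chair and a,a in the other.
Chair I (nitro axial, cyano axial): E = 1.28 kcal/mol; chair II (nitro equatorial, cyano equatorial): E = 0.00 kcal/mol.
ΔG = 1.28 kcal/mol between the two chairs.
K = exp(ΔG/RT) with R = 1.987×10⁻³ kcal mol⁻¹ K⁻¹ and T = 350 K gives K ≈ 6.3.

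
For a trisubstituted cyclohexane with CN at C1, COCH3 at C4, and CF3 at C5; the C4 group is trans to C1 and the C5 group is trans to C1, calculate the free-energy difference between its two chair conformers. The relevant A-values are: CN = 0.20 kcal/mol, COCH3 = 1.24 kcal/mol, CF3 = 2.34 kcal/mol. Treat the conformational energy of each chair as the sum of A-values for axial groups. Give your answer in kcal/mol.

0.90 kcal/mol

Chair I (cyano axial, acetyl axial, trifluoromethyl equatorial): E = 1.44 kcal/mol.
Chair II (cyano equatorial, acetyl equatorial, trifluoromethyl axial): E = 2.34 kcal/mol.
ΔE = 2.34 − 1.44 = 0.90 kcal/mol; chair I is more stable.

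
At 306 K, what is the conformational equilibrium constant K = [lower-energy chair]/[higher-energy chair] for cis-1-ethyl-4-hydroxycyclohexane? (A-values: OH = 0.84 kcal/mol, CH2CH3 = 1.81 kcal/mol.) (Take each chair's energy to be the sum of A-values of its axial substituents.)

C1 and C4 have opposite parity, so for the cis isomer the two substituents are one axial and one equatorial in each chair.
Chair I (hydroxyl axial, ethyl equatorial): E = 0.84 kcal/mol; chair II (hydroxyl equatorial, ethyl axial): E = 1.81 kcal/mol.
ΔG = 0.97 kcal/mol between the two chairs.
K = exp(ΔG/RT) with R = 1.987×10⁻³ kcal mol⁻¹ K⁻¹ and T = 306 K gives K ≈ 4.93.

K ≈ 4.93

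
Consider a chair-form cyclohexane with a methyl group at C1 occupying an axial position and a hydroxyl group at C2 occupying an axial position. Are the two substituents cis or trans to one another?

C1 and C2 have opposite parity, so their axial bonds point in opposite directions.
With opposite-parity carbons, two substituents on the same face are one axial and one equatorial; opposite faces give both axial or both equatorial.
Here the groups are axial/axial → opposite face → trans.

trans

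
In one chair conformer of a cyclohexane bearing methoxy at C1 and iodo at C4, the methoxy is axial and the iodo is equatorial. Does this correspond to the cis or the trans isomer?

cis

C1 and C4 have opposite parity, so their axial bonds point in opposite directions.
With opposite-parity carbons, two substituents on the same face are one axial and one equatorial; opposite faces give both axial or both equatorial.
Here the groups are axial/equatorial → same face → cis.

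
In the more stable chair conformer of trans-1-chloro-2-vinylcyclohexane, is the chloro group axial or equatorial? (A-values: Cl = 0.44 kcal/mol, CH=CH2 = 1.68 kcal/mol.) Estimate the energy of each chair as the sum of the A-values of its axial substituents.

equatorial

C1 and C2 have opposite parity, so for the trans isomer the two substituents are e,e in one chair and a,a in the other.
Chair I (chloro axial, vinyl axial): E = 2.12 kcal/mol.
Chair II (chloro equatorial, vinyl equatorial): E = 0.00 kcal/mol.
Chair II is the more stable (lower-energy) conformer, and in that chair the chloro group is equatorial.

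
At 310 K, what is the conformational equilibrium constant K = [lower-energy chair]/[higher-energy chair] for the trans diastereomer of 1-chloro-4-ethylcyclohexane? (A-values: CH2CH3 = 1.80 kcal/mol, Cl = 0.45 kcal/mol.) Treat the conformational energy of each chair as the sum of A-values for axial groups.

C1 and C4 have opposite parity, so for the trans isomer the two substituents are e,e in one chair and a,a in the other.
Chair I (ethyl axial, chloro axial): E = 2.25 kcal/mol; chair II (ethyl equatorial, chloro equatorial): E = 0.00 kcal/mol.
ΔG = 2.25 kcal/mol between the two chairs.
K = exp(ΔG/RT) with R = 1.987×10⁻³ kcal mol⁻¹ K⁻¹ and T = 310 K gives K ≈ 38.6.

K ≈ 38.6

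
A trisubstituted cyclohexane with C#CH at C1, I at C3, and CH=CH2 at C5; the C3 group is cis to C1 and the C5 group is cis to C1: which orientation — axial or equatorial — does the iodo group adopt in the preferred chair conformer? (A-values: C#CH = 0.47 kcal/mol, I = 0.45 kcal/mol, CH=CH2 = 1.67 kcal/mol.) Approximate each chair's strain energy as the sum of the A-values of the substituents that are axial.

Chair I (ethynyl axial, iodo axial, vinyl axial): E = 2.59 kcal/mol.
Chair II (ethynyl equatorial, iodo equatorial, vinyl equatorial): E = 0.00 kcal/mol.
Chair II is the more stable (lower-energy) conformer, and in that chair the iodo group is equatorial.

equatorial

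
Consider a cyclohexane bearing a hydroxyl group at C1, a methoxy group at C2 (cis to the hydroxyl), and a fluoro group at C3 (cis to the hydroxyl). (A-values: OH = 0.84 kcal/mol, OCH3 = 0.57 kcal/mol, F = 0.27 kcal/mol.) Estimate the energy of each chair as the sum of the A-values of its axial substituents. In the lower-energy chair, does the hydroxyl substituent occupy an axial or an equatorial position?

Chair I (hydroxyl axial, methoxy equatorial, fluoro axial): E = 1.11 kcal/mol.
Chair II (hydroxyl equatorial, methoxy axial, fluoro equatorial): E = 0.57 kcal/mol.
Chair II is the more stable (lower-energy) conformer, and in that chair the hydroxyl group is equatorial.

equatorial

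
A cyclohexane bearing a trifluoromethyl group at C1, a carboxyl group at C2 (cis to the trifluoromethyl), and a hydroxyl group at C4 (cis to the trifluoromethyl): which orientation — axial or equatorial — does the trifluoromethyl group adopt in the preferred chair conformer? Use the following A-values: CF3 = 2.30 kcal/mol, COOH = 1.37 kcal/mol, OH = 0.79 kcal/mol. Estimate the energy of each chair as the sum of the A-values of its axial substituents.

equatorial

Chair I (trifluoromethyl axial, carboxyl equatorial, hydroxyl equatorial): E = 2.30 kcal/mol.
Chair II (trifluoromethyl equatorial, carboxyl axial, hydroxyl axial): E = 2.16 kcal/mol.
Chair II is the more stable (lower-energy) conformer, and in that chair the trifluoromethyl group is equatorial.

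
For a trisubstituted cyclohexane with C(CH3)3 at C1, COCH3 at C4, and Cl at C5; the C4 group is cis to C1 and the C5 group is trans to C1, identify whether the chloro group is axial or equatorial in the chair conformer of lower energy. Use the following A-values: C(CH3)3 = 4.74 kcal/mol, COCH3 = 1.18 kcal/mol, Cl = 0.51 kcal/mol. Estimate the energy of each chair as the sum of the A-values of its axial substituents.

Chair I (tert-butyl axial, acetyl equatorial, chloro equatorial): E = 4.74 kcal/mol.
Chair II (tert-butyl equatorial, acetyl axial, chloro axial): E = 1.69 kcal/mol.
Chair II is the more stable (lower-energy) conformer, and in that chair the chloro group is axial.

axial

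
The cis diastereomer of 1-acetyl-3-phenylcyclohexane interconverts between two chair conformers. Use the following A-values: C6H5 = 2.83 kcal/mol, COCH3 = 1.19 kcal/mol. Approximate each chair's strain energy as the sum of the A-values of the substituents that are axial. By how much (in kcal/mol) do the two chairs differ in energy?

4.02 kcal/mol

C1 and C3 have the same parity, so for the cis isomer the two substituents are e,e in one chair and a,a in the other.
Chair I (phenyl axial, acetyl axial): E = 4.02 kcal/mol.
Chair II (phenyl equatorial, acetyl equatorial): E = 0.00 kcal/mol.
ΔE = 4.02 − 0.00 = 4.02 kcal/mol; chair II is more stable.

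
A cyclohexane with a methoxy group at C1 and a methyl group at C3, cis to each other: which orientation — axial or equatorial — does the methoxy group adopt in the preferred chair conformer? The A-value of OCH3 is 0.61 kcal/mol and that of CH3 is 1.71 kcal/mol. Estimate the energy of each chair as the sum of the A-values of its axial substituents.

equatorial

C1 and C3 have the same parity, so for the cis isomer the two substituents are e,e in one chair and a,a in the other.
Chair I (methoxy axial, methyl axial): E = 2.32 kcal/mol.
Chair II (methoxy equatorial, methyl equatorial): E = 0.00 kcal/mol.
Chair II is the more stable (lower-energy) conformer, and in that chair the methoxy group is equatorial.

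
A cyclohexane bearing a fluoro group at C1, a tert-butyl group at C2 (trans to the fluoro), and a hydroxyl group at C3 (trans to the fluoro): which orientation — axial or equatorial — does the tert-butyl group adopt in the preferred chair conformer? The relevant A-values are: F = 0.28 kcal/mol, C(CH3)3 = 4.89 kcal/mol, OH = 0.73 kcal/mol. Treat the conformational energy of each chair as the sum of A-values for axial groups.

Chair I (fluoro axial, tert-butyl axial, hydroxyl equatorial): E = 5.17 kcal/mol.
Chair II (fluoro equatorial, tert-butyl equatorial, hydroxyl axial): E = 0.73 kcal/mol.
Chair II is the more stable (lower-energy) conformer, and in that chair the tert-butyl group is equatorial.

equatorial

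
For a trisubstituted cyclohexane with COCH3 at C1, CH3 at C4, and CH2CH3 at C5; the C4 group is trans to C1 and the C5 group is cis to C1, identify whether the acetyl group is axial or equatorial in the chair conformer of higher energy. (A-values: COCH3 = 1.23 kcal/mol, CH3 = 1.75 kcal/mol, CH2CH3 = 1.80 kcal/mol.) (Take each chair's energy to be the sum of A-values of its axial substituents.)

Chair I (acetyl axial, methyl axial, ethyl axial): E = 4.78 kcal/mol.
Chair II (acetyl equatorial, methyl equatorial, ethyl equatorial): E = 0.00 kcal/mol.
Chair I is the less stable (higher-energy) conformer, and in that chair the acetyl group is axial.

axial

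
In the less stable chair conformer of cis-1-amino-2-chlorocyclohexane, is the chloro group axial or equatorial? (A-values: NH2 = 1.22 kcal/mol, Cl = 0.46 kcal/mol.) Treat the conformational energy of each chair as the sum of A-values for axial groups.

equatorial

C1 and C2 have opposite parity, so for the cis isomer the two substituents are one axial and one equatorial in each chair.
Chair I (amino axial, chloro equatorial): E = 1.22 kcal/mol.
Chair II (amino equatorial, chloro axial): E = 0.46 kcal/mol.
Chair I is the less stable (higher-energy) conformer, and in that chair the chloro group is equatorial.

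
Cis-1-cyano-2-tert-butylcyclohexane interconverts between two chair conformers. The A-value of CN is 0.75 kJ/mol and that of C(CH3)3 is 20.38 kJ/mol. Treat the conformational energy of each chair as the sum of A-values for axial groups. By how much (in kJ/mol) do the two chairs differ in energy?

C1 and C2 have opposite parity, so for the cis isomer the two substituents are one axial and one equatorial in each chair.
Chair I (cyano axial, tert-butyl equatorial): E = 0.75 kJ/mol.
Chair II (cyano equatorial, tert-butyl axial): E = 20.38 kJ/mol.
ΔE = 20.38 − 0.75 = 19.63 kJ/mol; chair I is more stable.

19.63 kJ/mol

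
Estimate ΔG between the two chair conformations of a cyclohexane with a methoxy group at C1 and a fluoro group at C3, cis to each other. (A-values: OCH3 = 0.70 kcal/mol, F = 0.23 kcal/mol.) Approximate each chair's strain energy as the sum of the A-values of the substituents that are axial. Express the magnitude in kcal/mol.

0.93 kcal/mol

C1 and C3 have the same parity, so for the cis isomer the two substituents are e,e in one chair and a,a in the other.
Chair I (methoxy axial, fluoro axial): E = 0.93 kcal/mol.
Chair II (methoxy equatorial, fluoro equatorial): E = 0.00 kcal/mol.
ΔE = 0.93 − 0.00 = 0.93 kcal/mol; chair II is more stable.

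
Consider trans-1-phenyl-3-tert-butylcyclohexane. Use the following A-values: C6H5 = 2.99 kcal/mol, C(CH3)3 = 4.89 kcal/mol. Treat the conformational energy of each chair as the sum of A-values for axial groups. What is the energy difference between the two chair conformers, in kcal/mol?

1.90 kcal/mol

C1 and C3 have the same parity, so for the trans isomer the two substituents are one axial and one equatorial in each chair.
Chair I (phenyl axial, tert-butyl equatorial): E = 2.99 kcal/mol.
Chair II (phenyl equatorial, tert-butyl axial): E = 4.89 kcal/mol.
ΔE = 4.89 − 2.99 = 1.90 kcal/mol; chair I is more stable.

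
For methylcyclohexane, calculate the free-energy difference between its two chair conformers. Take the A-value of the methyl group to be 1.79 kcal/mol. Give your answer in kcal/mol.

1.79 kcal/mol

A monosubstituted cyclohexane has one chair with the methyl group axial (E = A = 1.79 kcal/mol) and one with it equatorial (E = 0).
ΔE = 1.79 − 0 = 1.79 kcal/mol.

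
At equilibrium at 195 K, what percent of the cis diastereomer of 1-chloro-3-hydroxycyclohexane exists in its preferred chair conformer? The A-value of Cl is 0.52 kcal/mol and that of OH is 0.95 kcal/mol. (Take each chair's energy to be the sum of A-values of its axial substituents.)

97.8%

C1 and C3 have the same parity, so for the cis isomer the two substituents are e,e in one chair and a,a in the other.
Chair I (chloro axial, hydroxyl axial): E = 1.47 kcal/mol; chair II (chloro equatorial, hydroxyl equatorial): E = 0.00 kcal/mol.
ΔG = 1.47 kcal/mol between the two chairs.
K = exp(ΔG/RT) with R = 1.987×10⁻³ kcal mol⁻¹ K⁻¹ and T = 195 K gives K ≈ 44.4.
Fraction in the lower-energy chair = K/(K+1) = 97.8%.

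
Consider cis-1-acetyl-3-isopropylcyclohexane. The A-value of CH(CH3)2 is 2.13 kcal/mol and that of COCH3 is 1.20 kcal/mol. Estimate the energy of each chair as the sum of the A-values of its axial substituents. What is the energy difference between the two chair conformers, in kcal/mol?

3.33 kcal/mol

C1 and C3 have the same parity, so for the cis isomer the two substituents are e,e in one chair and a,a in the other.
Chair I (isopropyl axial, acetyl axial): E = 3.33 kcal/mol.
Chair II (isopropyl equatorial, acetyl equatorial): E = 0.00 kcal/mol.
ΔE = 3.33 − 0.00 = 3.33 kcal/mol; chair II is more stable.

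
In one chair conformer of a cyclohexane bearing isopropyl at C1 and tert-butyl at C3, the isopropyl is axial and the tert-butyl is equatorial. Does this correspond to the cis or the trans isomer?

C1 and C3 have the same parity, so their axial bonds point in the same direction.
With same-parity carbons, two substituents on the same face are both axial or both equatorial; opposite faces give one of each.
Here the groups are axial/equatorial → opposite face → trans.

trans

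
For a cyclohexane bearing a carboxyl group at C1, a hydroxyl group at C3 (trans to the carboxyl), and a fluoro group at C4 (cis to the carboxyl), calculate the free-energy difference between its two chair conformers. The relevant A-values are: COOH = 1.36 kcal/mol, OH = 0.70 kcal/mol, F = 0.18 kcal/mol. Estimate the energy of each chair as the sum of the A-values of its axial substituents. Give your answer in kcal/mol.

0.48 kcal/mol

Chair I (carboxyl axial, hydroxyl equatorial, fluoro equatorial): E = 1.36 kcal/mol.
Chair II (carboxyl equatorial, hydroxyl axial, fluoro axial): E = 0.88 kcal/mol.
ΔE = 1.36 − 0.88 = 0.48 kcal/mol; chair II is more stable.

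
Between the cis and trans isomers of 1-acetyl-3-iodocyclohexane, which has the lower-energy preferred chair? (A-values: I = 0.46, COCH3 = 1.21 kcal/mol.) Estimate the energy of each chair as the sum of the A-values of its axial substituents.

cis

At 1,3 positions (parity same): cis → (e,e or a,a); trans → (a,e or e,a).
Best chair for cis: E = 0.00 kcal/mol; best chair for trans: E = 0.46 kcal/mol.
The cis isomer is lower by 0.46 kcal/mol.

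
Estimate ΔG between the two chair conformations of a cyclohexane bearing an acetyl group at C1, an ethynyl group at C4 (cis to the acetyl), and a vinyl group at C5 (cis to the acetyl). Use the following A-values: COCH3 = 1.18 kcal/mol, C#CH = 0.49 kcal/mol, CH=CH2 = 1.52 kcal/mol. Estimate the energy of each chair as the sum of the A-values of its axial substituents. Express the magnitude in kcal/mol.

2.21 kcal/mol

Chair I (acetyl axial, ethynyl equatorial, vinyl axial): E = 2.70 kcal/mol.
Chair II (acetyl equatorial, ethynyl axial, vinyl equatorial): E = 0.49 kcal/mol.
ΔE = 2.70 − 0.49 = 2.21 kcal/mol; chair II is more stable.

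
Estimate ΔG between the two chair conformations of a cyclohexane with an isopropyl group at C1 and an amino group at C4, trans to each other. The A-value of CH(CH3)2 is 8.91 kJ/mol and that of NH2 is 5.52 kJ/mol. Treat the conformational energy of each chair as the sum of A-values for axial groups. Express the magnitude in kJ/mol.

14.43 kJ/mol

C1 and C4 have opposite parity, so for the trans isomer the two substituents are e,e in one chair and a,a in the other.
Chair I (isopropyl axial, amino axial): E = 14.43 kJ/mol.
Chair II (isopropyl equatorial, amino equatorial): E = 0.00 kJ/mol.
ΔE = 14.43 − 0.00 = 14.43 kJ/mol; chair II is more stable.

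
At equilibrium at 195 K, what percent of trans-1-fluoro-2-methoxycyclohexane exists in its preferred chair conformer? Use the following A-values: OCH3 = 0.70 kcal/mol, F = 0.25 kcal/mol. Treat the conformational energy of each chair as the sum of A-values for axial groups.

C1 and C2 have opposite parity, so for the trans isomer the two substituents are e,e in one chair and a,a in the other.
Chair I (methoxy axial, fluoro axial): E = 0.95 kcal/mol; chair II (methoxy equatorial, fluoro equatorial): E = 0.00 kcal/mol.
ΔG = 0.95 kcal/mol between the two chairs.
K = exp(ΔG/RT) with R = 1.987×10⁻³ kcal mol⁻¹ K⁻¹ and T = 195 K gives K ≈ 11.6.
Fraction in the lower-energy chair = K/(K+1) = 92.1%.

92.1%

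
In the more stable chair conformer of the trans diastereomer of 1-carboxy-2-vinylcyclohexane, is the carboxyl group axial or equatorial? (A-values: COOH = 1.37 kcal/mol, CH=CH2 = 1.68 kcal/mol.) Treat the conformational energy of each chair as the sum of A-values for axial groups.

C1 and C2 have opposite parity, so for the trans isomer the two substituents are e,e in one chair and a,a in the other.
Chair I (carboxyl axial, vinyl axial): E = 3.05 kcal/mol.
Chair II (carboxyl equatorial, vinyl equatorial): E = 0.00 kcal/mol.
Chair II is the more stable (lower-energy) conformer, and in that chair the carboxyl group is equatorial.

equatorial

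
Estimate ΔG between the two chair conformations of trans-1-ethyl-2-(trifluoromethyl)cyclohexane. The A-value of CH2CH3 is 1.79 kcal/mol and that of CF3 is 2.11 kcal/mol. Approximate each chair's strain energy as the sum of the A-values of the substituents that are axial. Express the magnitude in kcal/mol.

C1 and C2 have opposite parity, so for the trans isomer the two substituents are e,e in one chair and a,a in the other.
Chair I (ethyl axial, trifluoromethyl axial): E = 3.90 kcal/mol.
Chair II (ethyl equatorial, trifluoromethyl equatorial): E = 0.00 kcal/mol.
ΔE = 3.90 − 0.00 = 3.90 kcal/mol; chair II is more stable.

3.90 kcal/mol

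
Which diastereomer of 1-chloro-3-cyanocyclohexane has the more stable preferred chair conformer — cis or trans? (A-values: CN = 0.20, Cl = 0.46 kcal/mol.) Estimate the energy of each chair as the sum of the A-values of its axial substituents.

At 1,3 positions (parity same): cis → (e,e or a,a); trans → (a,e or e,a).
Best chair for cis: E = 0.00 kcal/mol; best chair for trans: E = 0.20 kcal/mol.
The cis isomer is lower by 0.20 kcal/mol.

cis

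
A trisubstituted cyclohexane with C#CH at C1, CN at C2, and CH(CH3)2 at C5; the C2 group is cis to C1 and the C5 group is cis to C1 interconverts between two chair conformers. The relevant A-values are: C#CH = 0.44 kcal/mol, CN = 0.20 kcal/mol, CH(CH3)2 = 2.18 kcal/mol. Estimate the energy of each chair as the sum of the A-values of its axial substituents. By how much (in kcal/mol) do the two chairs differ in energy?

Chair I (ethynyl axial, cyano equatorial, isopropyl axial): E = 2.62 kcal/mol.
Chair II (ethynyl equatorial, cyano axial, isopropyl equatorial): E = 0.20 kcal/mol.
ΔE = 2.62 − 0.20 = 2.42 kcal/mol; chair II is more stable.

2.42 kcal/mol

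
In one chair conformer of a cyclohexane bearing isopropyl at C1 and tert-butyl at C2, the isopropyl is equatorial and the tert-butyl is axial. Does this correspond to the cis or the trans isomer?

cis

C1 and C2 have opposite parity, so their axial bonds point in opposite directions.
With opposite-parity carbons, two substituents on the same face are one axial and one equatorial; opposite faces give both axial or both equatorial.
Here the groups are equatorial/axial → same face → cis.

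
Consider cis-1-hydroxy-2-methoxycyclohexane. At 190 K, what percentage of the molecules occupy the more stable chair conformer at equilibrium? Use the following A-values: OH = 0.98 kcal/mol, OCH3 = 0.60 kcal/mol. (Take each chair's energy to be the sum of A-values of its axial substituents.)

73.2%

C1 and C2 have opposite parity, so for the cis isomer the two substituents are one axial and one equatorial in each chair.
Chair I (hydroxyl axial, methoxy equatorial): E = 0.98 kcal/mol; chair II (hydroxyl equatorial, methoxy axial): E = 0.60 kcal/mol.
ΔG = 0.38 kcal/mol between the two chairs.
K = exp(ΔG/RT) with R = 1.987×10⁻³ kcal mol⁻¹ K⁻¹ and T = 190 K gives K ≈ 2.74.
Fraction in the lower-energy chair = K/(K+1) = 73.2%.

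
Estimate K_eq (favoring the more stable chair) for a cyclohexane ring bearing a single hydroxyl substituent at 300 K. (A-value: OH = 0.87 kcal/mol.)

K ≈ 4.30

One chair has the hydroxyl group axial (E = 0.87 kcal/mol) and the other has it equatorial (E = 0).
ΔG = 0.87 kcal/mol between the two chairs.
K = exp(ΔG/RT) with R = 1.987×10⁻³ kcal mol⁻¹ K⁻¹ and T = 300 K gives K ≈ 4.3.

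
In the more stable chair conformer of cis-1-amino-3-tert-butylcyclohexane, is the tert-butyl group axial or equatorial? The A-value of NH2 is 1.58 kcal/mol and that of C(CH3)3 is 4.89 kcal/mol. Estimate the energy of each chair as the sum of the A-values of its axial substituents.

C1 and C3 have the same parity, so for the cis isomer the two substituents are e,e in one chair and a,a in the other.
Chair I (amino axial, tert-butyl axial): E = 6.47 kcal/mol.
Chair II (amino equatorial, tert-butyl equatorial): E = 0.00 kcal/mol.
Chair II is the more stable (lower-energy) conformer, and in that chair the tert-butyl group is equatorial.

equatorial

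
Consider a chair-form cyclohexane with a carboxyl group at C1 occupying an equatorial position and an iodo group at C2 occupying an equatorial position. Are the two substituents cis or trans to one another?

C1 and C2 have opposite parity, so their axial bonds point in opposite directions.
With opposite-parity carbons, two substituents on the same face are one axial and one equatorial; opposite faces give both axial or both equatorial.
Here the groups are equatorial/equatorial → opposite face → trans.

trans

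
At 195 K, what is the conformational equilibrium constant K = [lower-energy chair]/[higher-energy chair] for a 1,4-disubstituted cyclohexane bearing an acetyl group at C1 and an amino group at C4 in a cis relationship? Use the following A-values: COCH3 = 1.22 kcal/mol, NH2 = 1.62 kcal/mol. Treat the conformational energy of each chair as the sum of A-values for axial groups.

C1 and C4 have opposite parity, so for the cis isomer the two substituents are one axial and one equatorial in each chair.
Chair I (acetyl axial, amino equatorial): E = 1.22 kcal/mol; chair II (acetyl equatorial, amino axial): E = 1.62 kcal/mol.
ΔG = 0.40 kcal/mol between the two chairs.
K = exp(ΔG/RT) with R = 1.987×10⁻³ kcal mol⁻¹ K⁻¹ and T = 195 K gives K ≈ 2.81.

K ≈ 2.81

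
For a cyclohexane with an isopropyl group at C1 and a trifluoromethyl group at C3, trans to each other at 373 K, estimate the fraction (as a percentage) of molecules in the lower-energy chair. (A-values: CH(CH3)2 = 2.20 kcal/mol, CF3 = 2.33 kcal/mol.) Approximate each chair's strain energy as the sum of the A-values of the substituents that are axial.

C1 and C3 have the same parity, so for the trans isomer the two substituents are one axial and one equatorial in each chair.
Chair I (isopropyl axial, trifluoromethyl equatorial): E = 2.20 kcal/mol; chair II (isopropyl equatorial, trifluoromethyl axial): E = 2.33 kcal/mol.
ΔG = 0.13 kcal/mol between the two chairs.
K = exp(ΔG/RT) with R = 1.987×10⁻³ kcal mol⁻¹ K⁻¹ and T = 373 K gives K ≈ 1.19.
Fraction in the lower-energy chair = K/(K+1) = 54.4%.

54.4%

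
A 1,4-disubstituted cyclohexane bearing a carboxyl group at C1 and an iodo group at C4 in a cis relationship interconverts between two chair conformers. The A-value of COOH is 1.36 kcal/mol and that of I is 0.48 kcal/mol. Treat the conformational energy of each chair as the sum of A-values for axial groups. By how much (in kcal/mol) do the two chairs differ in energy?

C1 and C4 have opposite parity, so for the cis isomer the two substituents are one axial and one equatorial in each chair.
Chair I (carboxyl axial, iodo equatorial): E = 1.36 kcal/mol.
Chair II (carboxyl equatorial, iodo axial): E = 0.48 kcal/mol.
ΔE = 1.36 − 0.48 = 0.88 kcal/mol; chair II is more stable.

0.88 kcal/mol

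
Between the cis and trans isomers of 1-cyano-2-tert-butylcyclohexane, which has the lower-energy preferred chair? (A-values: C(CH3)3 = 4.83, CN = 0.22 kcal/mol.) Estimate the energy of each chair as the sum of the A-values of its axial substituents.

trans

At 1,2 positions (parity opposite): cis → (a,e or e,a); trans → (e,e or a,a).
Best chair for cis: E = 0.22 kcal/mol; best chair for trans: E = 0.00 kcal/mol.
The trans isomer is lower by 0.22 kcal/mol.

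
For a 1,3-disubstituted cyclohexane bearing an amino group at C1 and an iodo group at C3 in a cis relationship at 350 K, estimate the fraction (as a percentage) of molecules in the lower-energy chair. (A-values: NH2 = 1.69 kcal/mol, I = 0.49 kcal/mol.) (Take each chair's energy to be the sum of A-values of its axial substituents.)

95.8%

C1 and C3 have the same parity, so for the cis isomer the two substituents are e,e in one chair and a,a in the other.
Chair I (amino axial, iodo axial): E = 2.18 kcal/mol; chair II (amino equatorial, iodo equatorial): E = 0.00 kcal/mol.
ΔG = 2.18 kcal/mol between the two chairs.
K = exp(ΔG/RT) with R = 1.987×10⁻³ kcal mol⁻¹ K⁻¹ and T = 350 K gives K ≈ 23.
Fraction in the lower-energy chair = K/(K+1) = 95.8%.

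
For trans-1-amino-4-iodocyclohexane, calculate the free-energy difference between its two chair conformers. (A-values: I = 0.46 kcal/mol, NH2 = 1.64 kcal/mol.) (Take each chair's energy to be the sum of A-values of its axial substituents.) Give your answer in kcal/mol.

C1 and C4 have opposite parity, so for the trans isomer the two substituents are e,e in one chair and a,a in the other.
Chair I (iodo axial, amino axial): E = 2.10 kcal/mol.
Chair II (iodo equatorial, amino equatorial): E = 0.00 kcal/mol.
ΔE = 2.10 − 0.00 = 2.10 kcal/mol; chair II is more stable.

2.10 kcal/mol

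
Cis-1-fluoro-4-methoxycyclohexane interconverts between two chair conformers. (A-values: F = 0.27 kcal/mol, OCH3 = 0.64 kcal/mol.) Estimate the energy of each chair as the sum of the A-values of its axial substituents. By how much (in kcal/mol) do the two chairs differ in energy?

0.37 kcal/mol

C1 and C4 have opposite parity, so for the cis isomer the two substituents are one axial and one equatorial in each chair.
Chair I (fluoro axial, methoxy equatorial): E = 0.27 kcal/mol.
Chair II (fluoro equatorial, methoxy axial): E = 0.64 kcal/mol.
ΔE = 0.64 − 0.27 = 0.37 kcal/mol; chair I is more stable.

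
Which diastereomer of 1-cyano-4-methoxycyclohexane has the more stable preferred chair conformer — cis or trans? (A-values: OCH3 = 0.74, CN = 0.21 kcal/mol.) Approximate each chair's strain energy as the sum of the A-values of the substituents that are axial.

trans

At 1,4 positions (parity opposite): cis → (a,e or e,a); trans → (e,e or a,a).
Best chair for cis: E = 0.21 kcal/mol; best chair for trans: E = 0.00 kcal/mol.
The trans isomer is lower by 0.21 kcal/mol.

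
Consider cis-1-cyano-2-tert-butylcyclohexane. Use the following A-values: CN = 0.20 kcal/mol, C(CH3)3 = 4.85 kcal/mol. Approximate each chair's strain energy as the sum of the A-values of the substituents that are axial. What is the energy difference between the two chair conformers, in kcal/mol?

4.65 kcal/mol

C1 and C2 have opposite parity, so for the cis isomer the two substituents are one axial and one equatorial in each chair.
Chair I (cyano axial, tert-butyl equatorial): E = 0.20 kcal/mol.
Chair II (cyano equatorial, tert-butyl axial): E = 4.85 kcal/mol.
ΔE = 4.85 − 0.20 = 4.65 kcal/mol; chair I is more stable.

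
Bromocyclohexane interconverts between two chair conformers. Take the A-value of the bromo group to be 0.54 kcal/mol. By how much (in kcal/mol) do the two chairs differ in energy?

A monosubstituted cyclohexane has one chair with the bromo group axial (E = A = 0.54 kcal/mol) and one with it equatorial (E = 0).
ΔE = 0.54 − 0 = 0.54 kcal/mol.

0.54 kcal/mol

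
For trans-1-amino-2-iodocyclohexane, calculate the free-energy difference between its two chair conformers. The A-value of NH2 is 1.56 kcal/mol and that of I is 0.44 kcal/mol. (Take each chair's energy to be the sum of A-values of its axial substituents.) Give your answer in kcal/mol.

C1 and C2 have opposite parity, so for the trans isomer the two substituents are e,e in one chair and a,a in the other.
Chair I (amino axial, iodo axial): E = 2.00 kcal/mol.
Chair II (amino equatorial, iodo equatorial): E = 0.00 kcal/mol.
ΔE = 2.00 − 0.00 = 2.00 kcal/mol; chair II is more stable.

2.00 kcal/mol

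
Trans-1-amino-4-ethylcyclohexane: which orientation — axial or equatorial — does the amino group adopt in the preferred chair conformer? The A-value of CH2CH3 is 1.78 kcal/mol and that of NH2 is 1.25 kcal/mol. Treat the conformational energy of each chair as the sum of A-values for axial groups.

equatorial

C1 and C4 have opposite parity, so for the trans isomer the two substituents are e,e in one chair and a,a in the other.
Chair I (ethyl axial, amino axial): E = 3.03 kcal/mol.
Chair II (ethyl equatorial, amino equatorial): E = 0.00 kcal/mol.
Chair II is the more stable (lower-energy) conformer, and in that chair the amino group is equatorial.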